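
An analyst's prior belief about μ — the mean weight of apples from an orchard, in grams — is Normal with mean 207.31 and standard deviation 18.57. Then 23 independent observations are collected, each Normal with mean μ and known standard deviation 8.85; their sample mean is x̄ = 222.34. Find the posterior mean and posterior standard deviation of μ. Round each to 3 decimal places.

Posterior mean ≈ 222.193; posterior SD ≈ 1.836

With known σ, the Normal prior is conjugate. Weight on the data is w = (n/σ²)/(n/σ² + 1/τ₀²) = 0.293658/(0.293658+0.00289985) = 0.99022.
Posterior mean = w·x̄ + (1−w)·μ₀ = 0.99022·222.34 + 0.0097784·207.31 = 222.193. Posterior variance = 1/(0.293658+0.00289985) = 3.37203, so SD = 1.836.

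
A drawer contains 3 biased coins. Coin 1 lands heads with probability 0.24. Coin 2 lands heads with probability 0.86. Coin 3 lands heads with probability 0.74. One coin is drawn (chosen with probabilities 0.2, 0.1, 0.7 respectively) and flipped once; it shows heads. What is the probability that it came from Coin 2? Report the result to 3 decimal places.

Posterior probability ≈ 0.132

Tabulate prior·likelihood by source: [1] prior 0.2, lik 0.24, product 0.04800; [2] prior 0.1, lik 0.86, product 0.08600; [3] prior 0.7, lik 0.74, product 0.5180.
Normalizing constant = 0.65200; the posterior for Coin 2 is its product over the sum, 0.08600/0.65200 = 0.132.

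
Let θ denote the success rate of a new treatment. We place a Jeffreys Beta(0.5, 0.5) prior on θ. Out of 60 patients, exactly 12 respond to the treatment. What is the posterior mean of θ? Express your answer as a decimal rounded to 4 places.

The binomial likelihood is conjugate to the Beta prior: with 12 successes and 48 failures, the posterior is Beta(0.5+12, 0.5+48) = Beta(12.5, 48.5).
E[θ | data] = 12.5/(12.5+48.5) = 0.2049.

Posterior mean ≈ 0.2049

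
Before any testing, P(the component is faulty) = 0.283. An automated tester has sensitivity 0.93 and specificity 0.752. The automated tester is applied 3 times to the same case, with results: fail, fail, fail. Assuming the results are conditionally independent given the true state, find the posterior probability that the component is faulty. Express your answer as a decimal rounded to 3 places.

With H the event that the component is faulty, the joint likelihood of the observed sequence is P(data|H) = 0.93·0.93·0.93 = 0.80436 and P(data|¬H) = 0.248·0.248·0.248 = 0.015253.
Bayes: P(H|data) = 0.283·0.80436 / (0.283·0.80436 + 0.717·0.015253) = 0.22763/0.23857 = 0.9542.

Posterior P(H) ≈ 0.954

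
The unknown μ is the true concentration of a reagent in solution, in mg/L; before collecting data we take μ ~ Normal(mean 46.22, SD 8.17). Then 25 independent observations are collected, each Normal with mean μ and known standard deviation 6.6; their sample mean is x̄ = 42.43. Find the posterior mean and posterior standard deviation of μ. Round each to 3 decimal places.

Posterior mean ≈ 42.526; posterior SD ≈ 1.303

Prior precision 1/τ₀² = 1/8.17² = 0.0149815; data precision n/σ² = 25/6.6² = 0.573921.
Posterior precision = 0.0149815 + 0.573921 = 0.588903, giving posterior SD = 1/√0.588903 = 1.303.
Posterior mean = (0.0149815·46.22 + 0.573921·42.43) / 0.588903 = 42.526.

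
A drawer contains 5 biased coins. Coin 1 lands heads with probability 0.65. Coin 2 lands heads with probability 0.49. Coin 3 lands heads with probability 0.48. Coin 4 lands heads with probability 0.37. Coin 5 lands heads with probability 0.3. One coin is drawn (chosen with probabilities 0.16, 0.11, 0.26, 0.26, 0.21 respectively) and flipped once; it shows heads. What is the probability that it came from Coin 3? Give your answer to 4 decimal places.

Tabulate prior·likelihood by source: [1] prior 0.16, lik 0.65, product 0.1040; [2] prior 0.11, lik 0.49, product 0.05390; [3] prior 0.26, lik 0.48, product 0.1248; [4] prior 0.26, lik 0.37, product 0.09620; [5] prior 0.21, lik 0.3, product 0.06300.
Normalizing constant = 0.44190; the posterior for Coin 3 is its product over the sum, 0.1248/0.44190 = 0.2824.

Posterior probability ≈ 0.2824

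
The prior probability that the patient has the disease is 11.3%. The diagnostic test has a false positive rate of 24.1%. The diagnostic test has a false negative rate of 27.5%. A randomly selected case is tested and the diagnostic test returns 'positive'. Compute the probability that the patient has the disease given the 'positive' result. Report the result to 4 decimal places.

P(H | E) ≈ 0.2771

Let H be the event that the patient has the disease. P(H) = 0.113, so P(¬H) = 0.887. With E the 'positive' result, P(E|H) = 0.725 and P(E|¬H) = 0.241.
P(E) = 0.725·0.113 + 0.241·0.887 = 0.081925 + 0.21377 = 0.29569.
By Bayes' theorem, P(H|E) = 0.081925 / 0.29569 = 0.2771.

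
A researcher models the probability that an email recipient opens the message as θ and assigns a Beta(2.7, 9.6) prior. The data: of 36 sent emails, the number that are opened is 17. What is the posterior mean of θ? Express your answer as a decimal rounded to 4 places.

Observing 17 successes and 19 failures updates Beta(2.7, 9.6) by adding the success and failure counts to the two shape parameters: α = 2.7+17 = 19.7, β = 9.6+19 = 28.6.
Posterior mean = α/(α+β) = 19.7/48.3 = 0.4079.

Posterior mean ≈ 0.4079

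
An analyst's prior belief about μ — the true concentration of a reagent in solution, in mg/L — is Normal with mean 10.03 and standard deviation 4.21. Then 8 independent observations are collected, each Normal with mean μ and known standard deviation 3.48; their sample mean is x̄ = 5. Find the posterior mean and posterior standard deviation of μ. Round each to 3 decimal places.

Posterior mean ≈ 5.396; posterior SD ≈ 1.181

Prior precision 1/τ₀² = 1/4.21² = 0.0564204; data precision n/σ² = 8/3.48² = 0.660589.
Posterior precision = 0.0564204 + 0.660589 = 0.717010, giving posterior SD = 1/√0.717010 = 1.181.
Posterior mean = (0.0564204·10.03 + 0.660589·5) / 0.717010 = 5.396.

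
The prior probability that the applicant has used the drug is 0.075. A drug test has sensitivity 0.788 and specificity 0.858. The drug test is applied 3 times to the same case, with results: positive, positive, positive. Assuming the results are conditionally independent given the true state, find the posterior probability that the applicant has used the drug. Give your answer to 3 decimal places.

With H the event that the applicant has used the drug, the joint likelihood of the observed sequence is P(data|H) = 0.788·0.788·0.788 = 0.48930 and P(data|¬H) = 0.142·0.142·0.142 = 0.0028633.
Bayes: P(H|data) = 0.075·0.48930 / (0.075·0.48930 + 0.925·0.0028633) = 0.036698/0.039346 = 0.9327.

Posterior P(H) ≈ 0.933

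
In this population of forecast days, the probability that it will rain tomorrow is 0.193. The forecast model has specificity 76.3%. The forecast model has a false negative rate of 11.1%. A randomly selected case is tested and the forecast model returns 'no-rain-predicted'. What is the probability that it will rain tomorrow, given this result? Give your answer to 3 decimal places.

P(H | E) ≈ 0.034

Write H for 'it will rain tomorrow'. Prior odds H:¬H = 0.193/0.807 = 0.23916. For the 'no-rain-predicted' outcome, the likelihood ratio is 0.111/0.763 = 0.14548.
Posterior odds = 0.23916 × 0.14548 = 0.034792, so P(H|E) = 0.034792/(1+0.034792) = 0.034.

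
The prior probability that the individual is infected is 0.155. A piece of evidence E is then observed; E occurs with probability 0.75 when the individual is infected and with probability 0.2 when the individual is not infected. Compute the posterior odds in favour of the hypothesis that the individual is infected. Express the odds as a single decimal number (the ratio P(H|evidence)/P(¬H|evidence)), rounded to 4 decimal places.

Prior odds = 0.155/(1−0.155) = 0.18343.
Likelihood ratio for E = 0.75/0.2 = 3.7500.
Posterior odds = prior odds × LR = 0.68787.

Posterior odds ≈ 0.6879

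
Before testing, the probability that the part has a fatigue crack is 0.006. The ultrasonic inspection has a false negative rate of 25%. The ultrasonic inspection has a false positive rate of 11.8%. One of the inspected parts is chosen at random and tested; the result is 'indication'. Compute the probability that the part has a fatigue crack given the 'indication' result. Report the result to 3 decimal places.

P(H | E) ≈ 0.037

Let H be the event that the part has a fatigue crack. P(H) = 0.006, so P(¬H) = 0.994. With E the 'indication' result, P(E|H) = 0.75 and P(E|¬H) = 0.118.
P(E) = 0.75·0.006 + 0.118·0.994 = 0.0045000 + 0.11729 = 0.12179.
By Bayes' theorem, P(H|E) = 0.0045000 / 0.12179 = 0.037.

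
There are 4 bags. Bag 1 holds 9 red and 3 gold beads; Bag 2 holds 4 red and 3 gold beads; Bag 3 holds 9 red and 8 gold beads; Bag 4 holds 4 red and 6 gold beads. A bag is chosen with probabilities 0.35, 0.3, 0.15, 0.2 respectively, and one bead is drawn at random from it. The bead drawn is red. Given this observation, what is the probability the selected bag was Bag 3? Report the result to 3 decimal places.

Posterior probability ≈ 0.134

Tabulate prior·likelihood by source: [1] prior 0.35, lik 0.75, product 0.2625; [2] prior 0.3, lik 0.5714, product 0.1714; [3] prior 0.15, lik 0.5294, product 0.07941; [4] prior 0.2, lik 0.4, product 0.08000.
Normalizing constant = 0.59334; the posterior for Bag 3 is its product over the sum, 0.07941/0.59334 = 0.134.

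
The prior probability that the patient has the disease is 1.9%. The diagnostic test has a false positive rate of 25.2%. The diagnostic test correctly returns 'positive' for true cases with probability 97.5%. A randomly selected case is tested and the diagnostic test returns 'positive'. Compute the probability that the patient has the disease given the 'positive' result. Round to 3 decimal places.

P(H | E) ≈ 0.070

Write H for 'the patient has the disease'. Prior odds H:¬H = 0.019/0.981 = 0.019368. For the 'positive' outcome, the likelihood ratio is 0.975/0.252 = 3.8690.
Posterior odds = 0.019368 × 3.8690 = 0.074936, so P(H|E) = 0.074936/(1+0.074936) = 0.070.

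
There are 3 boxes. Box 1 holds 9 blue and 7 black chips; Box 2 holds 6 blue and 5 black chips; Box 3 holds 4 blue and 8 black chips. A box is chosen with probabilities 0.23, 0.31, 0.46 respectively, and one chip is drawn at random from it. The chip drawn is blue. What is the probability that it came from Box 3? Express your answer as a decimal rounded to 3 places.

Posterior probability ≈ 0.339

Tabulate prior·likelihood by source: [1] prior 0.23, lik 0.5625, product 0.1294; [2] prior 0.31, lik 0.5455, product 0.1691; [3] prior 0.46, lik 0.3333, product 0.1533.
Normalizing constant = 0.45180; the posterior for Box 3 is its product over the sum, 0.1533/0.45180 = 0.339.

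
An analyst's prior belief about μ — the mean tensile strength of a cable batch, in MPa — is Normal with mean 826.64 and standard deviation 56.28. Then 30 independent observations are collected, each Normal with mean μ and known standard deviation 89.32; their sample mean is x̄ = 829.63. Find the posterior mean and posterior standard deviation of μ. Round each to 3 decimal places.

With known σ, the Normal prior is conjugate. Weight on the data is w = (n/σ²)/(n/σ² + 1/τ₀²) = 0.00376031/(0.00376031+0.00031571) = 0.92254.
Posterior mean = w·x̄ + (1−w)·μ₀ = 0.92254·829.63 + 0.077456·826.64 = 829.398. Posterior variance = 1/(0.00376031+0.00031571) = 245.337, so SD = 15.663.

Posterior mean ≈ 829.398; posterior SD ≈ 15.663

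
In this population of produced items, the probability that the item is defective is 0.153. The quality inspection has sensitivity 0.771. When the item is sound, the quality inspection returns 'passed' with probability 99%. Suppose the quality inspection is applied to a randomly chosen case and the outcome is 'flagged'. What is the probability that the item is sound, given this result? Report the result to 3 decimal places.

P(¬H | E) ≈ 0.067

Write H for 'the item is defective'. Prior odds H:¬H = 0.153/0.847 = 0.18064. For the 'flagged' outcome, the likelihood ratio is 0.771/0.01 = 77.100.
Posterior odds = 0.18064 × 77.100 = 13.927, so P(H|E) = 13.927/(1+13.927) = 0.933. Then P(¬H|E) = 1 − 0.933 = 0.067.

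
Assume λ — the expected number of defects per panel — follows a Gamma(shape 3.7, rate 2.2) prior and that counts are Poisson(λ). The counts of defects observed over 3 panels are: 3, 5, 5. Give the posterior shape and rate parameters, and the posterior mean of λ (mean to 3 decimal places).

Posterior: Gamma(shape=16.7, rate=5.2); mean ≈ 3.212

Total count ∑xᵢ = 13 over n = 3 panels.
Gamma is conjugate to the Poisson likelihood: posterior is Gamma(shape = 3.7+13 = 16.7, rate = 2.2+3 = 5.2).
Posterior mean = shape/rate = 16.7/5.2 = 3.212.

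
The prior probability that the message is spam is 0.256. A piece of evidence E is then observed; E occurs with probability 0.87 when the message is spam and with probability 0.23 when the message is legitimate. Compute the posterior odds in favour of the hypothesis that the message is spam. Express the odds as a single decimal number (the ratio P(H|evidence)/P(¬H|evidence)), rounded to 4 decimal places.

Posterior odds ≈ 1.3015

Prior odds = 0.256/(1−0.256) = 0.34409. In log-odds, ln(0.34409) = -1.0669.
Add log likelihood ratio: ln(3.7826) = 1.3304.
Posterior log-odds = 0.26355, so posterior odds = exp(0.26355) = 1.3015.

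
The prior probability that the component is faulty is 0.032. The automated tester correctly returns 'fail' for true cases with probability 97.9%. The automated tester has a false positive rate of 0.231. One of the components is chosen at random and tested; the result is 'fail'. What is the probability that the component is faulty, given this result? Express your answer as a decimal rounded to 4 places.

P(H | E) ≈ 0.1229

Let H be the event that the component is faulty. P(H) = 0.032, so P(¬H) = 0.968. With E the 'fail' result, P(E|H) = 0.979 and P(E|¬H) = 0.231.
P(E) = 0.979·0.032 + 0.231·0.968 = 0.031328 + 0.22361 = 0.25494.
By Bayes' theorem, P(H|E) = 0.031328 / 0.25494 = 0.1229.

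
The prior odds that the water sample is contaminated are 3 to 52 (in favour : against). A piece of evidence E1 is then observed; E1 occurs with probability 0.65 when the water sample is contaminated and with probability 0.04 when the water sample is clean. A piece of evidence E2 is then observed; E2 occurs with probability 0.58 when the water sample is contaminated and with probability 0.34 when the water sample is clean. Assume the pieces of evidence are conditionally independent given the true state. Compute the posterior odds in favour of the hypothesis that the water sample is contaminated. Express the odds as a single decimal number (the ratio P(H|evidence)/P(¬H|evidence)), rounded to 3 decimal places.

Prior odds = 3/52 = 0.057692.
Likelihood ratio for E1 = 0.65/0.04 = 16.250.
Likelihood ratio for E2 = 0.58/0.34 = 1.7059.
Posterior odds = prior odds × LR₁ × LR₂ = 1.5993.

Posterior odds ≈ 1.599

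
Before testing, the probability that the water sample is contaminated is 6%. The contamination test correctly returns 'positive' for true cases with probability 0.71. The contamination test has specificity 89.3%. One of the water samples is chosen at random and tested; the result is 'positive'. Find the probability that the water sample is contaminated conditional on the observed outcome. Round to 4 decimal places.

P(H | E) ≈ 0.2975

Let H be the event that the water sample is contaminated. P(H) = 0.06, so P(¬H) = 0.94. With E the 'positive' result, P(E|H) = 0.71 and P(E|¬H) = 0.107.
P(E) = 0.71·0.06 + 0.107·0.94 = 0.042600 + 0.10058 = 0.14318.
By Bayes' theorem, P(H|E) = 0.042600 / 0.14318 = 0.2975.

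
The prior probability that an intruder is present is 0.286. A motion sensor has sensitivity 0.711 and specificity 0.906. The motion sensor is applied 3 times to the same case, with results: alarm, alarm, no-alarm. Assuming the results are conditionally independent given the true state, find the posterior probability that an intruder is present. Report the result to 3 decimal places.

With H the event that an intruder is present, the joint likelihood of the observed sequence is P(data|H) = 0.711·0.711·0.289 = 0.14610 and P(data|¬H) = 0.094·0.094·0.906 = 0.0080054.
Bayes: P(H|data) = 0.286·0.14610 / (0.286·0.14610 + 0.714·0.0080054) = 0.041783/0.047499 = 0.8797.

Posterior P(H) ≈ 0.880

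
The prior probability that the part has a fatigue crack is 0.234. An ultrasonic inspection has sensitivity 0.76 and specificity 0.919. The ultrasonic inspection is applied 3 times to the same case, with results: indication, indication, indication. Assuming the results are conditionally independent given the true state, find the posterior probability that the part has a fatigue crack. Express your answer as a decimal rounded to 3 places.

Posterior P(H) ≈ 0.996

Let H be the event that the part has a fatigue crack; start with P(H) = 0.234. P('indication'|H) = 0.76, P('indication'|¬H) = 0.081.
Update on result 1 ('indication'): P(H) ← 0.76·0.2340 / (0.76·0.2340 + 0.081·0.7660) = 0.17784/0.23989 = 0.7414.
Update on result 2 ('indication'): P(H) ← 0.76·0.7414 / (0.76·0.7414 + 0.081·0.2586) = 0.56343/0.58438 = 0.9641.
Update on result 3 ('indication'): P(H) ← 0.76·0.9641 / (0.76·0.9641 + 0.081·0.0359) = 0.73275/0.73566 = 0.9961.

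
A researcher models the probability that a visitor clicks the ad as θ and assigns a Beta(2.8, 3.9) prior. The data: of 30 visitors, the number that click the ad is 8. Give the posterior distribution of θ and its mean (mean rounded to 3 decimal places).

Posterior: Beta(10.8, 25.9); mean ≈ 0.294

The binomial likelihood is conjugate to the Beta prior: with 8 successes and 22 failures, the posterior is Beta(2.8+8, 3.9+22) = Beta(10.8, 25.9).
E[θ | data] = 10.8/(10.8+25.9) = 0.294.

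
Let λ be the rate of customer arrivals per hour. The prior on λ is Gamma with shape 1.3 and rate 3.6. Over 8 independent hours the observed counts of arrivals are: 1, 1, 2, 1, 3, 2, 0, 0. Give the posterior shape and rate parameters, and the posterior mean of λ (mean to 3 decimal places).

Posterior: Gamma(shape=11.3, rate=11.6); mean ≈ 0.974

Total count ∑xᵢ = 10 over n = 8 hours.
Gamma is conjugate to the Poisson likelihood: posterior is Gamma(shape = 1.3+10 = 11.3, rate = 3.6+8 = 11.6).
Posterior mean = shape/rate = 11.3/11.6 = 0.974.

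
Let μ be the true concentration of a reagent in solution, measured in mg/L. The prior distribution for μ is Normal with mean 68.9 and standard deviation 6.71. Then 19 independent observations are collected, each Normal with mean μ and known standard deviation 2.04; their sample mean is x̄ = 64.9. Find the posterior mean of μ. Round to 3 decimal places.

Posterior mean ≈ 64.919

Prior precision 1/τ₀² = 1/6.71² = 0.0222103; data precision n/σ² = 19/2.04² = 4.56555.
Posterior precision = 0.0222103 + 4.56555 = 4.58776.
Posterior mean = (0.0222103·68.9 + 4.56555·64.9) / 4.58776 = 64.919.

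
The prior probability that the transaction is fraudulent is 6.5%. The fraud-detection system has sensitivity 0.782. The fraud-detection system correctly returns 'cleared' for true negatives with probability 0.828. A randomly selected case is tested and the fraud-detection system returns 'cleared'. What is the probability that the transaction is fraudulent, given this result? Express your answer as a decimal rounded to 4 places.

Write H for 'the transaction is fraudulent'. Prior odds H:¬H = 0.065/0.935 = 0.069519. For the 'cleared' outcome, the likelihood ratio is 0.218/0.828 = 0.26329.
Posterior odds = 0.069519 × 0.26329 = 0.018303, so P(H|E) = 0.018303/(1+0.018303) = 0.0180.

P(H | E) ≈ 0.0180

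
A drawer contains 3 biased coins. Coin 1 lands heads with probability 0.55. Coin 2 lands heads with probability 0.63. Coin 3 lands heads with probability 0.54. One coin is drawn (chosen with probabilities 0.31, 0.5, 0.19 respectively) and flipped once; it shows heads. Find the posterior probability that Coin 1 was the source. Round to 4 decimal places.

P(heads|C1) = 0.55; P(heads|C2) = 0.63; P(heads|C3) = 0.54.
Prior × likelihood for each source: 0.31·0.55=0.1705, 0.5·0.63=0.3150, 0.19·0.54=0.1026. Summing gives P(heads) = 0.58810.
P(Coin 1 | heads) = 0.1705 / 0.58810 = 0.2899.

Posterior probability ≈ 0.2899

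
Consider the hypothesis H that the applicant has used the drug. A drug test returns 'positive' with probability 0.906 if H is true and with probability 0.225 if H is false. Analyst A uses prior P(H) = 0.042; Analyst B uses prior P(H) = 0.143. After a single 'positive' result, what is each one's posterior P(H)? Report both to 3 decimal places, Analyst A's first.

The likelihood ratio for a 'positive' result is 0.906/0.225 = 4.0267.
Analyst A: prior odds 0.042/0.958 = 0.043841; posterior odds 0.17653; posterior probability 0.150.
Analyst B: prior odds 0.143/0.857 = 0.16686; posterior odds 0.67189; posterior probability 0.402.

Analyst A: 0.150; Analyst B: 0.402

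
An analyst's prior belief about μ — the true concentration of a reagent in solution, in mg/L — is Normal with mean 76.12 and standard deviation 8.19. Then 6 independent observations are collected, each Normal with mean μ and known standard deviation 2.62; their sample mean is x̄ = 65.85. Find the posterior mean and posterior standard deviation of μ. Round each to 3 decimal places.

Prior precision 1/τ₀² = 1/8.19² = 0.0149084; data precision n/σ² = 6/2.62² = 0.874075.
Posterior precision = 0.0149084 + 0.874075 = 0.888983, giving posterior SD = 1/√0.888983 = 1.061.
Posterior mean = (0.0149084·76.12 + 0.874075·65.85) / 0.888983 = 66.022.

Posterior mean ≈ 66.022; posterior SD ≈ 1.061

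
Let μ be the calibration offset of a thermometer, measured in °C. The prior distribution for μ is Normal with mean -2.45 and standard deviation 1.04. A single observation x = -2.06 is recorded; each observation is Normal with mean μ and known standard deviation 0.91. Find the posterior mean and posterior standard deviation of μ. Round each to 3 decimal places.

With known σ, the Normal prior is conjugate. Weight on the data is w = (n/σ²)/(n/σ² + 1/τ₀²) = 1.20758/(1.20758+0.924556) = 0.56637.
Posterior mean = w·x̄ + (1−w)·μ₀ = 0.56637·-2.06 + 0.43363·-2.45 = -2.229. Posterior variance = 1/(1.20758+0.924556) = 0.469012, so SD = 0.685.

Posterior mean ≈ -2.229; posterior SD ≈ 0.685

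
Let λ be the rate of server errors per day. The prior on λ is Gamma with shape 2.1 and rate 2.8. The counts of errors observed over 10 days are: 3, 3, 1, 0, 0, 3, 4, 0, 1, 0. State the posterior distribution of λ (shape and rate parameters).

Posterior: Gamma(shape=17.1, rate=12.8)

The Poisson likelihood adds the total count to the shape and the number of exposure periods to the rate. Here ∑xᵢ = 15 and n = 10, so shape 2.1→17.1 and rate 2.8→12.8.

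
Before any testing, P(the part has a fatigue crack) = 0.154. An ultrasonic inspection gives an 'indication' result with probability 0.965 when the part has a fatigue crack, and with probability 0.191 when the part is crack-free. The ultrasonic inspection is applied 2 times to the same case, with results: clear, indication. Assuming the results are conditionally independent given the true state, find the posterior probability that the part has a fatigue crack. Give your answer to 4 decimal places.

Posterior P(H) ≈ 0.0383

With H the event that the part has a fatigue crack, the joint likelihood of the observed sequence is P(data|H) = 0.035·0.965 = 0.033775 and P(data|¬H) = 0.809·0.191 = 0.15452.
Bayes: P(H|data) = 0.154·0.033775 / (0.154·0.033775 + 0.846·0.15452) = 0.0052013/0.13592 = 0.0383.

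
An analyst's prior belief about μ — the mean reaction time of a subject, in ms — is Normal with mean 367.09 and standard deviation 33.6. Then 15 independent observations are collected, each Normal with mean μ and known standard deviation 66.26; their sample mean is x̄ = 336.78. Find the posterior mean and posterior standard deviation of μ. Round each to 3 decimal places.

With known σ, the Normal prior is conjugate. Weight on the data is w = (n/σ²)/(n/σ² + 1/τ₀²) = 0.00341655/(0.00341655+0.00088577) = 0.79412.
Posterior mean = w·x̄ + (1−w)·μ₀ = 0.79412·336.78 + 0.20588·367.09 = 343.020. Posterior variance = 1/(0.00341655+0.00088577) = 232.432, so SD = 15.246.

Posterior mean ≈ 343.020; posterior SD ≈ 15.246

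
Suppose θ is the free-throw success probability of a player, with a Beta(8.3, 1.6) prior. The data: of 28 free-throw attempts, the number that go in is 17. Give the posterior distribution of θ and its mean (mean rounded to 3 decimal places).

Posterior: Beta(25.3, 12.6); mean ≈ 0.668

The binomial likelihood is conjugate to the Beta prior: with 17 successes and 11 failures, the posterior is Beta(8.3+17, 1.6+11) = Beta(25.3, 12.6).
E[θ | data] = 25.3/(25.3+12.6) = 0.668.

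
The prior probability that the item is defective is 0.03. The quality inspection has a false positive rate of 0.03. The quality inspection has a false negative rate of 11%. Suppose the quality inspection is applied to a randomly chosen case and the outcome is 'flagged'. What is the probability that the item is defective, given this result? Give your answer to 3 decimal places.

Write H for 'the item is defective'. Prior odds H:¬H = 0.03/0.97 = 0.030928. For the 'flagged' outcome, the likelihood ratio is 0.89/0.03 = 29.667.
Posterior odds = 0.030928 × 29.667 = 0.91753, so P(H|E) = 0.91753/(1+0.91753) = 0.478.

P(H | E) ≈ 0.478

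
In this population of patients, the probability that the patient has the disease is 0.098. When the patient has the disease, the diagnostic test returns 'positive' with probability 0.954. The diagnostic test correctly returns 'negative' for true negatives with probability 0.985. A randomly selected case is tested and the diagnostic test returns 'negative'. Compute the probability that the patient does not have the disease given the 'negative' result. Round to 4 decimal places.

Let H be the event that the patient has the disease. P(H) = 0.098, so P(¬H) = 0.902. With E the 'negative' result, P(E|H) = 0.046 and P(E|¬H) = 0.985.
P(E) = 0.046·0.098 + 0.985·0.902 = 0.0045080 + 0.88847 = 0.89298.
By Bayes' theorem, P(H|E) = 0.0045080 / 0.89298 = 0.0050. Hence P(¬H|E) = 1 − 0.0050 = 0.9950.

P(¬H | E) ≈ 0.9950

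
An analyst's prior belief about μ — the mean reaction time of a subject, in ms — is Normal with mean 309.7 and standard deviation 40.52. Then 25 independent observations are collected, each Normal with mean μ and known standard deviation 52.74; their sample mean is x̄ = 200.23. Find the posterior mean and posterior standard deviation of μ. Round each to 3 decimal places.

Posterior mean ≈ 207.177; posterior SD ≈ 10.208

Prior precision 1/τ₀² = 1/40.52² = 0.00060906; data precision n/σ² = 25/52.74² = 0.00898793.
Posterior precision = 0.00060906 + 0.00898793 = 0.00959699, giving posterior SD = 1/√0.00959699 = 10.208.
Posterior mean = (0.00060906·309.7 + 0.00898793·200.23) / 0.00959699 = 207.177.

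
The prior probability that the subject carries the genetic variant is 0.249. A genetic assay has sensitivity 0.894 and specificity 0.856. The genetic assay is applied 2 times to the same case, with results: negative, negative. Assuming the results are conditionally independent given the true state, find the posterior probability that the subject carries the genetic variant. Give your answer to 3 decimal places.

Posterior P(H) ≈ 0.005

Let H be the event that the subject carries the genetic variant; start with P(H) = 0.249. P('positive'|H) = 0.894, P('positive'|¬H) = 0.144.
Update on result 1 ('negative'): P(H) ← 0.106·0.2490 / (0.106·0.2490 + 0.856·0.7510) = 0.026394/0.66925 = 0.0394.
Update on result 2 ('negative'): P(H) ← 0.106·0.0394 / (0.106·0.0394 + 0.856·0.9606) = 0.0041804/0.82642 = 0.0051.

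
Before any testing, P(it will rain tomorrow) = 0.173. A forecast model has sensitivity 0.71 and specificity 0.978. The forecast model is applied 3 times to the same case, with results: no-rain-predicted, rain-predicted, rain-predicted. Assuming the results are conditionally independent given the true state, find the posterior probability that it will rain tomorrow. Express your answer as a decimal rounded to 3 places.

With H the event that it will rain tomorrow, the joint likelihood of the observed sequence is P(data|H) = 0.29·0.71·0.71 = 0.14619 and P(data|¬H) = 0.978·0.022·0.022 = 0.00047335.
Bayes: P(H|data) = 0.173·0.14619 / (0.173·0.14619 + 0.827·0.00047335) = 0.025291/0.025682 = 0.9848.

Posterior P(H) ≈ 0.985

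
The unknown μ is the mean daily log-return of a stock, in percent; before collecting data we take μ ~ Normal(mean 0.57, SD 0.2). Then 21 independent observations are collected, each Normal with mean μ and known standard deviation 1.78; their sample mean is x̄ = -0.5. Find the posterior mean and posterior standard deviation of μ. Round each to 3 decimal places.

Prior precision 1/τ₀² = 1/0.2² = 25.0000; data precision n/σ² = 21/1.78² = 6.62795.
Posterior precision = 25.0000 + 6.62795 = 31.6280, giving posterior SD = 1/√31.6280 = 0.178.
Posterior mean = (25.0000·0.57 + 6.62795·-0.5) / 31.6280 = 0.346.

Posterior mean ≈ 0.346; posterior SD ≈ 0.178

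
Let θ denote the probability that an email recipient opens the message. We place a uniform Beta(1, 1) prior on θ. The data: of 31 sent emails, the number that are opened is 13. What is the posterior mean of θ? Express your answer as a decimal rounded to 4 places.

Observing 13 successes and 18 failures updates Beta(1, 1) by adding the success and failure counts to the two shape parameters: α = 1+13 = 14, β = 1+18 = 19.
Posterior mean = α/(α+β) = 14/33 = 0.4242.

Posterior mean ≈ 0.4242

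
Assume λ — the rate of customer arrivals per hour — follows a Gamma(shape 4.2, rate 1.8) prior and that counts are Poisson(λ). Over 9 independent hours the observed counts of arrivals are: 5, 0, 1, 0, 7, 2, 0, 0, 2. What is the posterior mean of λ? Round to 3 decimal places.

Total count ∑xᵢ = 17 over n = 9 hours.
Gamma is conjugate to the Poisson likelihood: posterior is Gamma(shape = 4.2+17 = 21.2, rate = 1.8+9 = 10.8).
Posterior mean = shape/rate = 21.2/10.8 = 1.963.

Posterior mean ≈ 1.963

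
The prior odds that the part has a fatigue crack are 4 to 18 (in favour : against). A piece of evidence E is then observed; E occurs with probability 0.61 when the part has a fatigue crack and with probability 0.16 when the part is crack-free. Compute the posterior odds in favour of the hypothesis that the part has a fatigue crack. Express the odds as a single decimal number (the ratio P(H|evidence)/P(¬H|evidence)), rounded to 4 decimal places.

Posterior odds ≈ 0.8472

Prior odds = 4/18 = 0.22222. In log-odds, ln(0.22222) = -1.5041.
Add log likelihood ratio: ln(3.8125) = 1.3383.
Posterior log-odds = -0.16579, so posterior odds = exp(-0.16579) = 0.84722.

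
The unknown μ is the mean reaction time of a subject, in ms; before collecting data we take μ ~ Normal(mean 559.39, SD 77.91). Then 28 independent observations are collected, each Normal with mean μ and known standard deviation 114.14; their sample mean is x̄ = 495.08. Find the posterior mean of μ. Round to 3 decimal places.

Posterior mean ≈ 499.659

Prior precision 1/τ₀² = 1/77.91² = 0.00016475; data precision n/σ² = 28/114.14² = 0.00214923.
Posterior precision = 0.00016475 + 0.00214923 = 0.00231397.
Posterior mean = (0.00016475·559.39 + 0.00214923·495.08) / 0.00231397 = 499.659.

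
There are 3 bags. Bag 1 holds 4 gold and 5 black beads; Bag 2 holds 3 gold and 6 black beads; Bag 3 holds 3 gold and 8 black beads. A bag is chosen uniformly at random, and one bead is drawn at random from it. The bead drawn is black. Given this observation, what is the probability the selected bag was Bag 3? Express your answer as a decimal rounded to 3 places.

P(black|Bag 1) = 0.5556; P(black|Bag 2) = 0.6667; P(black|Bag 3) = 0.7273.
Prior × likelihood for each source: 0.333333·0.5556=0.1852, 0.333333·0.6667=0.2222, 0.333333·0.7273=0.2424. Summing gives P(black) = 0.64983.
P(Bag 3 | black) = 0.2424 / 0.64983 = 0.373.

Posterior probability ≈ 0.373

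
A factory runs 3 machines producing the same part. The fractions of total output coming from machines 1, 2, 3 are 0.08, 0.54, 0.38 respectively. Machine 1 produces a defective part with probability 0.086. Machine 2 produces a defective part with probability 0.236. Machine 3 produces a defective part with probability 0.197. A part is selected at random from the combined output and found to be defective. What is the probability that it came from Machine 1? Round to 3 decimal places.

Tabulate prior·likelihood by source: [1] prior 0.08, lik 0.086, product 0.006880; [2] prior 0.54, lik 0.236, product 0.1274; [3] prior 0.38, lik 0.197, product 0.07486.
Normalizing constant = 0.20918; the posterior for Machine 1 is its product over the sum, 0.006880/0.20918 = 0.033.

Posterior probability ≈ 0.033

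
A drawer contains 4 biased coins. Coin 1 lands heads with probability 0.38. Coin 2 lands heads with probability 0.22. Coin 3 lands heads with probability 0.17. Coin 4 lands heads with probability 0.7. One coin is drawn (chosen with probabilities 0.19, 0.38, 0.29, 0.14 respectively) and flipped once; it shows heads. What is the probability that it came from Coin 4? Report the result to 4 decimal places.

Tabulate prior·likelihood by source: [1] prior 0.19, lik 0.38, product 0.07220; [2] prior 0.38, lik 0.22, product 0.08360; [3] prior 0.29, lik 0.17, product 0.04930; [4] prior 0.14, lik 0.7, product 0.09800.
Normalizing constant = 0.30310; the posterior for Coin 4 is its product over the sum, 0.09800/0.30310 = 0.3233.

Posterior probability ≈ 0.3233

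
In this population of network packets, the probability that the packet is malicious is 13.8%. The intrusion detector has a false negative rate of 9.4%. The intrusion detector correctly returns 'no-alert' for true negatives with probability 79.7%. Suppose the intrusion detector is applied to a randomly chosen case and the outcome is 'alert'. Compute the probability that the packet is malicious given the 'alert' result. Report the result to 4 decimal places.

Let H be the event that the packet is malicious. P(H) = 0.138, so P(¬H) = 0.862. With E the 'alert' result, P(E|H) = 0.906 and P(E|¬H) = 0.203.
P(E) = 0.906·0.138 + 0.203·0.862 = 0.12503 + 0.17499 = 0.30001.
By Bayes' theorem, P(H|E) = 0.12503 / 0.30001 = 0.4167.

P(H | E) ≈ 0.4167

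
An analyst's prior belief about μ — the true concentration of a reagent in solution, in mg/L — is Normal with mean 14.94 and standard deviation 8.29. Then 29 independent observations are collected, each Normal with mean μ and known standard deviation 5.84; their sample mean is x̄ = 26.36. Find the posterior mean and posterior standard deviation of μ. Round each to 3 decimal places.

With known σ, the Normal prior is conjugate. Weight on the data is w = (n/σ²)/(n/σ² + 1/τ₀²) = 0.850300/(0.850300+0.0145509) = 0.98318.
Posterior mean = w·x̄ + (1−w)·μ₀ = 0.98318·26.36 + 0.016825·14.94 = 26.168. Posterior variance = 1/(0.850300+0.0145509) = 1.15627, so SD = 1.075.

Posterior mean ≈ 26.168; posterior SD ≈ 1.075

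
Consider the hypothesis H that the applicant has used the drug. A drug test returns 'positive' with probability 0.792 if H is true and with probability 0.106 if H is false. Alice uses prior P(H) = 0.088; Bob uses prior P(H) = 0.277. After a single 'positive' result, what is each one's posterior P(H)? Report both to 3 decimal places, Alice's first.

The likelihood ratio for a 'positive' result is 0.792/0.106 = 7.4717.
Alice: prior odds 0.088/0.912 = 0.096491; posterior odds 0.72095; posterior probability 0.419.
Bob: prior odds 0.277/0.723 = 0.38313; posterior odds 2.8626; posterior probability 0.741.

Alice: 0.419; Bob: 0.741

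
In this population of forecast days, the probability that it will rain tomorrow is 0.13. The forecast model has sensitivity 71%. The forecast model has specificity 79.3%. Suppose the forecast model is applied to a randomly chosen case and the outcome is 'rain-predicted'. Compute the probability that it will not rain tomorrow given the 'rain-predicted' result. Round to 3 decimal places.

Write H for 'it will rain tomorrow'. Prior odds H:¬H = 0.13/0.87 = 0.14943. For the 'rain-predicted' outcome, the likelihood ratio is 0.71/0.207 = 3.4300.
Posterior odds = 0.14943 × 3.4300 = 0.51252, so P(H|E) = 0.51252/(1+0.51252) = 0.339. Then P(¬H|E) = 1 − 0.339 = 0.661.

P(¬H | E) ≈ 0.661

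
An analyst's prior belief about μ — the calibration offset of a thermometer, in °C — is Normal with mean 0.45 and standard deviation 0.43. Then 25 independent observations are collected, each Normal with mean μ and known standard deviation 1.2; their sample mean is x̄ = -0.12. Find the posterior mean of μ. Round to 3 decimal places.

Posterior mean ≈ 0.015

Prior precision 1/τ₀² = 1/0.43² = 5.40833; data precision n/σ² = 25/1.2² = 17.3611.
Posterior precision = 5.40833 + 17.3611 = 22.7694.
Posterior mean = (5.40833·0.45 + 17.3611·-0.12) / 22.7694 = 0.015.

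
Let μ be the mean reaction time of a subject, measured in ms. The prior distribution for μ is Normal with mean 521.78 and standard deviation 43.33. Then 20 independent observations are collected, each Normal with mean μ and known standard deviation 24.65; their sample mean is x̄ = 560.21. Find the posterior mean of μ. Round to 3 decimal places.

Posterior mean ≈ 559.598

With known σ, the Normal prior is conjugate. Weight on the data is w = (n/σ²)/(n/σ² + 1/τ₀²) = 0.0329152/(0.0329152+0.00053263) = 0.98408.
Posterior mean = w·x̄ + (1−w)·μ₀ = 0.98408·560.21 + 0.015924·521.78 = 559.598.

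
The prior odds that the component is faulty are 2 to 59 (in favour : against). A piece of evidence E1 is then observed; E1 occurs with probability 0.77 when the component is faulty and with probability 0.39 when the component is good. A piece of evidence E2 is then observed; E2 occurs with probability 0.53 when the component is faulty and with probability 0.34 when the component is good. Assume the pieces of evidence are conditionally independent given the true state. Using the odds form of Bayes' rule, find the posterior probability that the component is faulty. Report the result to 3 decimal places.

Prior odds = 2/59 = 0.033898.
Likelihood ratio for E1 = 0.77/0.39 = 1.9744.
Likelihood ratio for E2 = 0.53/0.34 = 1.5588.
Posterior odds = prior odds × LR₁ × LR₂ = 0.10433.
Posterior probability = odds/(1+odds) = 0.10433/1.1043 = 0.094.

Posterior probability ≈ 0.094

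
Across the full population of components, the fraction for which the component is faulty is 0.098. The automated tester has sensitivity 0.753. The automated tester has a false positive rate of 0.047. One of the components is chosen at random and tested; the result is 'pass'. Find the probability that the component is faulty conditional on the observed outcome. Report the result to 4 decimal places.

Let H be the event that the component is faulty. P(H) = 0.098, so P(¬H) = 0.902. With E the 'pass' result, P(E|H) = 0.247 and P(E|¬H) = 0.953.
P(E) = 0.247·0.098 + 0.953·0.902 = 0.024206 + 0.85961 = 0.88381.
By Bayes' theorem, P(H|E) = 0.024206 / 0.88381 = 0.0274.

P(H | E) ≈ 0.0274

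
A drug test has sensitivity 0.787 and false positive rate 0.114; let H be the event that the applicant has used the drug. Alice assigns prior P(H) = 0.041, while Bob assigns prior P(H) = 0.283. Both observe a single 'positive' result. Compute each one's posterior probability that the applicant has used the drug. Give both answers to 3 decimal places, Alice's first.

Alice: 0.228; Bob: 0.732

The likelihood ratio for a 'positive' result is 0.787/0.114 = 6.9035.
Alice: prior odds 0.041/0.959 = 0.042753; posterior odds 0.29514; posterior probability 0.228.
Bob: prior odds 0.283/0.717 = 0.39470; posterior odds 2.7248; posterior probability 0.732.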